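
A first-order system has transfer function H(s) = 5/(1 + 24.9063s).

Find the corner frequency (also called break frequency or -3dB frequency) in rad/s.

Corner frequency = 1/τ = 1/24.9063 = 0.04 rad/s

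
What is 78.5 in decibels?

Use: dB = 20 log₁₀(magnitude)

dB = 20 log₁₀(78.5) = 37.9 dB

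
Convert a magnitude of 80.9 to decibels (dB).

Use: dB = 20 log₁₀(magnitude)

dB = 20 log₁₀(80.9) = 38.2 dB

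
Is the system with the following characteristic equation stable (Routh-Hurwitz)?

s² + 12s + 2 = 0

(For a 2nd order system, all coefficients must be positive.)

Coefficients: 1, 12, 2. All positive, so system is stable.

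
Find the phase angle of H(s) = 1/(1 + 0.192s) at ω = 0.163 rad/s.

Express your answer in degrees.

Phase = -arctan(ωτ) = -arctan(0.163 × 0.192) = -1.8°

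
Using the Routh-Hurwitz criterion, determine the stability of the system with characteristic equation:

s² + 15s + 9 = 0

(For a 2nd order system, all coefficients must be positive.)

Coefficients: 1, 15, 9. All positive, so system is stable.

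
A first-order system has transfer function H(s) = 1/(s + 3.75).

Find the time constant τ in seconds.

For H(s) = 1/(s + 1/τ), the pole is at -1/τ = -3.75, so τ = 1/3.75 = 0.2667 s.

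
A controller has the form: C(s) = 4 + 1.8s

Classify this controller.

This is a Proportional-Derivative (PD) controller.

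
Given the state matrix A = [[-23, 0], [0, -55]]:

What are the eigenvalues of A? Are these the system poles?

For diagonal matrix, eigenvalues are diagonal entries: λ₁ = -23, λ₂ = -55. Eigenvalues of A = system poles.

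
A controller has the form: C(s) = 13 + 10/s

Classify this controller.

This is a Proportional-Integral (PI) controller.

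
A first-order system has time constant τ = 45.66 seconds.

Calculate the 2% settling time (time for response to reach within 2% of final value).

For first-order system, 2% settling time ≈ 4τ = 4 × 45.66 = 182.64 s.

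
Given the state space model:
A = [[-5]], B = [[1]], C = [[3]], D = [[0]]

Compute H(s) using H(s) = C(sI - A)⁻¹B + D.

(sI - A)⁻¹ = 1/(s + 5). H(s) = 3 × 1/(s + 5) + 0 = 3/(s + 5).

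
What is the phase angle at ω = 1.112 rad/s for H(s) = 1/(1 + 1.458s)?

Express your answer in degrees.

Phase = -arctan(ωτ) = -arctan(1.112 × 1.458) = -58.3°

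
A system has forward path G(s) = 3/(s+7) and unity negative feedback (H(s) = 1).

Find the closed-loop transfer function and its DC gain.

T(s) = G/(1+GH) = [3/(s+7)] / [1 + 3/(s+7)] = 3/(s+7+3) = 3/(s+10). DC gain = 3/10 = 0.3.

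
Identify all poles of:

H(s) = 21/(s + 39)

Pole is where denominator = 0: s + 39 = 0, so s = -39.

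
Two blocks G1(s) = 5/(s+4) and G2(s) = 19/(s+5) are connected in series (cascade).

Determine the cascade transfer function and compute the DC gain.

Series: multiply transfer functions. G_eq = 5/(s+4) × 19/(s+5) = 95/((s+4)(s+5)). DC gain = 95/(4×5) = 4.75.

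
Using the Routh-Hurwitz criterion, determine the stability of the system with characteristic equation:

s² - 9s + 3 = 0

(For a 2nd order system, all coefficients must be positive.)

Coefficients: 1, -9, 3. b=-9 not positive, so system is unstable.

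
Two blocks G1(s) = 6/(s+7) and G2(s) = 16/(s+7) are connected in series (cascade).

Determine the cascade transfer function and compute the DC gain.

Series: multiply transfer functions. G_eq = 6/(s+7) × 16/(s+7) = 96/((s+7)(s+7)). DC gain = 96/(7×7) = 1.9592.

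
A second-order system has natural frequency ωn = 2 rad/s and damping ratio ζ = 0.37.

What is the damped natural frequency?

ωd = ωn√(1 - ζ²) = 2√(1 - 0.37²) = 1.86 rad/s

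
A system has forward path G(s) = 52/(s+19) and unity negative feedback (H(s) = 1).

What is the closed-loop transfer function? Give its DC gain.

T(s) = G/(1+GH) = [52/(s+19)] / [1 + 52/(s+19)] = 52/(s+19+52) = 52/(s+71). DC gain = 52/71 = 0.7324.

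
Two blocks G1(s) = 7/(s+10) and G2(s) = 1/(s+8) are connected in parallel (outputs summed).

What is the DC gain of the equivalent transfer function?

Parallel: G_eq = G1 + G2. DC gain = G1(0) + G2(0) = 7/10 + 1/8 = 0.7 + 0.125 = 0.825.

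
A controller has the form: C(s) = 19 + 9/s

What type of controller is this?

This is a Proportional-Integral (PI) controller.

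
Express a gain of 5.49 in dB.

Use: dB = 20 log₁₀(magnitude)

dB = 20 log₁₀(5.49) = 14.8 dB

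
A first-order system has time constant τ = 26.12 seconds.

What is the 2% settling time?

For first-order system, 2% settling time ≈ 4τ = 4 × 26.12 = 104.48 s.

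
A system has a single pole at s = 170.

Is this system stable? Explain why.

Pole at s = 170 is in the right half-plane. Unstable.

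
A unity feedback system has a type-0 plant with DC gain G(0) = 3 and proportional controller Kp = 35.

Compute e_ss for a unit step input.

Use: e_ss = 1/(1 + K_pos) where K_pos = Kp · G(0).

K_pos = Kp · G(0) = 35 × 3 = 105. e_ss = 1/(1 + 105) = 0.0094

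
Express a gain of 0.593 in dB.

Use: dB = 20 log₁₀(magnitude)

dB = 20 log₁₀(0.593) = -4.5 dB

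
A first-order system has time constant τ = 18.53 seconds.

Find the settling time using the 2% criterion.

For first-order system, 2% settling time ≈ 4τ = 4 × 18.53 = 74.12 s.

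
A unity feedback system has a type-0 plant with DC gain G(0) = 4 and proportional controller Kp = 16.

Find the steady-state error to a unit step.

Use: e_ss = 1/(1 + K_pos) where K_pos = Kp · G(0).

K_pos = Kp · G(0) = 16 × 4 = 64. e_ss = 1/(1 + 64) = 0.0154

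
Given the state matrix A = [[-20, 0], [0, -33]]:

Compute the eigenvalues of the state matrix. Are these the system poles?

For diagonal matrix, eigenvalues are diagonal entries: λ₁ = -20, λ₂ = -33. Eigenvalues of A = system poles.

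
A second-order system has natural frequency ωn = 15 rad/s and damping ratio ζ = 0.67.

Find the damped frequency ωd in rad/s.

ωd = ωn√(1 - ζ²) = 15√(1 - 0.67²) = 11.14 rad/s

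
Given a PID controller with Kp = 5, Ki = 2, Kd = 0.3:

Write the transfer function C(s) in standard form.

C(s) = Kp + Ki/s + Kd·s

Substituting values: C(s) = 5 + 2/s + 0.3s = (0.3s² + 5s + 2)/s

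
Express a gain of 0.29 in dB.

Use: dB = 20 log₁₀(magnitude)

dB = 20 log₁₀(0.29) = -10.8 dB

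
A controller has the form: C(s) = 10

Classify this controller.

This is a Proportional (P) controller.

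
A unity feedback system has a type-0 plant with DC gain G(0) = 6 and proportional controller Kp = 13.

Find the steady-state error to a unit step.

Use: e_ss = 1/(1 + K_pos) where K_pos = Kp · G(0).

K_pos = Kp · G(0) = 13 × 6 = 78. e_ss = 1/(1 + 78) = 0.0127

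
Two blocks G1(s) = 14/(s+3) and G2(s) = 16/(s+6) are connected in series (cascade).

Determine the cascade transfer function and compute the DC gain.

Series: multiply transfer functions. G_eq = 14/(s+3) × 16/(s+6) = 224/((s+3)(s+6)). DC gain = 224/(3×6) = 12.4444.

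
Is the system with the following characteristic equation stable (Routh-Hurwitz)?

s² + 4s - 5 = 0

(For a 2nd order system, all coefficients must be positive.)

Coefficients: 1, 4, -5. c=-5 not positive, so system is unstable.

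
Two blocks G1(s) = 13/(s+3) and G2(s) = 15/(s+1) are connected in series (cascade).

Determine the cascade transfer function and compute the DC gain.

Series: multiply transfer functions. G_eq = 13/(s+3) × 15/(s+1) = 195/((s+3)(s+1)). DC gain = 195/(3×1) = 65.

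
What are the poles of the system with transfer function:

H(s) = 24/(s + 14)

Pole is where denominator = 0: s + 14 = 0, so s = -14.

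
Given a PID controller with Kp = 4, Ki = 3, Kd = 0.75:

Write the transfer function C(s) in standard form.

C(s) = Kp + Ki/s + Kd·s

Substituting values: C(s) = 4 + 3/s + 0.75s = (0.75s² + 4s + 3)/s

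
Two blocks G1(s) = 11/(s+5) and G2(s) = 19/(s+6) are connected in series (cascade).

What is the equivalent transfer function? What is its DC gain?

Series: multiply transfer functions. G_eq = 11/(s+5) × 19/(s+6) = 209/((s+5)(s+6)). DC gain = 209/(5×6) = 6.9667.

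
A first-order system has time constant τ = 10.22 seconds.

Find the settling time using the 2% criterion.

For first-order system, 2% settling time ≈ 4τ = 4 × 10.22 = 40.88 s.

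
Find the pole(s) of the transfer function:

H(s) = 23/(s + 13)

Pole is where denominator = 0: s + 13 = 0, so s = -13.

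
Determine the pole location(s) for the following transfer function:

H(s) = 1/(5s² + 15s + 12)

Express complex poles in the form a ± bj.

Discriminant = 15² - 4×5×12 = 225 - 240 = -15 < 0, so the poles are a complex conjugate pair s = (-15 ± j√15)/(2×5). Real part = -15/(2×5) = -15/10 = -1.5; imaginary part = ±√15/(2×5) ≈ 0.3873. Poles: s = -1.5 ± 0.3873j.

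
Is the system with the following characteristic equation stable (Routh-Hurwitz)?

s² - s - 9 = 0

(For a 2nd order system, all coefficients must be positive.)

Coefficients: 1, -1, -9. b=-1, c=-9 not positive, so system is unstable.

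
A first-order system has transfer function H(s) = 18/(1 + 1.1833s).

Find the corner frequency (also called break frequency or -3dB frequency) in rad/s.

Corner frequency = 1/τ = 1/1.1833 = 0.845 rad/s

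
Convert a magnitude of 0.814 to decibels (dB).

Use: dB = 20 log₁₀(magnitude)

dB = 20 log₁₀(0.814) = -1.8 dB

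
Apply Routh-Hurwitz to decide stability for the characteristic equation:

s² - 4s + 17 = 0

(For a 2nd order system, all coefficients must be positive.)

Coefficients: 1, -4, 17. b=-4 not positive, so system is unstable.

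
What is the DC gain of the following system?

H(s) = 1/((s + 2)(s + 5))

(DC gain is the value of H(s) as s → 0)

DC gain = H(0) = 1/(2 × 5) = 1/10 = 0.1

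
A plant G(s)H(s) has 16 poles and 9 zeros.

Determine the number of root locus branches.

Root locus has n branches where n = number of poles = 16.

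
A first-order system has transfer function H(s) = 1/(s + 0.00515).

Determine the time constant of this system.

For H(s) = 1/(s + 1/τ), the pole is at -1/τ = -0.00515, so τ = 1/0.00515 = 194.2 s.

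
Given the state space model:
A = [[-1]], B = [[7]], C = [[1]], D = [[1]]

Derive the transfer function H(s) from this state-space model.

(sI - A)⁻¹ = 1/(s + 1). H(s) = 1×7/(s + 1) + 1 = (s + 8)/(s + 1).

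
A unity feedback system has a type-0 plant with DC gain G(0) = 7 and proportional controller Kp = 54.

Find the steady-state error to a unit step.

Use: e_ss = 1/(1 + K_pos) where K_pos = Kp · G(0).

K_pos = Kp · G(0) = 54 × 7 = 378. e_ss = 1/(1 + 378) = 0.0026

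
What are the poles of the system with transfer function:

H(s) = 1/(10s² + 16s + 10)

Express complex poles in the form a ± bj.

Discriminant = 16² - 4×10×10 = 256 - 400 = -144 < 0, so the poles are a complex conjugate pair s = (-16 ± j√144)/(2×10). Real part = -16/(2×10) = -16/20 = -0.8; imaginary part = ±√144/(2×10) = 12/20 = 0.6. Poles: s = -0.8 ± 0.6j.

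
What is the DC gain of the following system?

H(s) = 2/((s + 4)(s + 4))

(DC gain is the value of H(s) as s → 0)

DC gain = H(0) = 2/(4 × 4) = 2/16 = 0.125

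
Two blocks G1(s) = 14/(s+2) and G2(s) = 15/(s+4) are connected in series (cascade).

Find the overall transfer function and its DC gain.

Series: multiply transfer functions. G_eq = 14/(s+2) × 15/(s+4) = 210/((s+2)(s+4)). DC gain = 210/(2×4) = 26.25.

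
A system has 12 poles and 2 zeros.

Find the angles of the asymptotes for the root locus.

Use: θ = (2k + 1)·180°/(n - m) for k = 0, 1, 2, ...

n - m = 12 - 2 = 10. Angles: θk = (2k + 1)·180°/10 = 18°, 54°, 90°, 126°, 162°, 198°, 234°, 270°, 306°, 342°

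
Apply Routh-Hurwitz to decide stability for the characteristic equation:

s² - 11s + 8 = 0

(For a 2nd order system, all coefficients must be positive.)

Coefficients: 1, -11, 8. b=-11 not positive, so system is unstable.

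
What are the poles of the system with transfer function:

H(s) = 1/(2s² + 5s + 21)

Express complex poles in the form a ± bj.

Discriminant = 5² - 4×2×21 = 25 - 168 = -143 < 0, so the poles are a complex conjugate pair s = (-5 ± j√143)/(2×2). Real part = -5/(2×2) = -5/4 = -1.25; imaginary part = ±√143/(2×2) ≈ 2.9896. Poles: s = -1.25 ± 2.9896j.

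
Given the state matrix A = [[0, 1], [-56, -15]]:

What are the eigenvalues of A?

det(A - λI) = λ² - (-15)λ + 56 = (λ - (-7))(λ - (-8)). Eigenvalues: -7, -8.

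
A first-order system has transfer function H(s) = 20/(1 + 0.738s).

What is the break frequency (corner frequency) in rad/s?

Corner frequency = 1/τ = 1/0.738 = 1.355 rad/s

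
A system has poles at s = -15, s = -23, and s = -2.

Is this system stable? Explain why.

All poles are in the left half-plane. System is stable.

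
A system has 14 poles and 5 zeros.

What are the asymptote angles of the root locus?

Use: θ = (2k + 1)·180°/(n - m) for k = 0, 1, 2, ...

n - m = 14 - 5 = 9. Angles: θk = (2k + 1)·180°/9 = 20°, 60°, 100°, 140°, 180°, 220°, 260°, 300°, 340°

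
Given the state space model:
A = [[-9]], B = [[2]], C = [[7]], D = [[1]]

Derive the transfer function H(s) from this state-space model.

(sI - A)⁻¹ = 1/(s + 9). H(s) = 7×2/(s + 9) + 1 = (s + 23)/(s + 9).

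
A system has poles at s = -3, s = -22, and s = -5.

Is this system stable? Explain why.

All poles are in the left half-plane. System is stable.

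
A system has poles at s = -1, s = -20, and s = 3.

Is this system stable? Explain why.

Pole(s) at s = 3 are not in the left half-plane. System is unstable.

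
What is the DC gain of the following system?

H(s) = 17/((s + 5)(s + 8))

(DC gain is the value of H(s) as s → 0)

DC gain = H(0) = 17/(5 × 8) = 17/40 = 0.425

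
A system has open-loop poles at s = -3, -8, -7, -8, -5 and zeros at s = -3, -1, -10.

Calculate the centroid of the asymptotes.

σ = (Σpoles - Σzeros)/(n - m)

σ = (Σpoles - Σzeros)/(n - m) = (-31 - (-14))/(5 - 3) = -17/2 = -8.5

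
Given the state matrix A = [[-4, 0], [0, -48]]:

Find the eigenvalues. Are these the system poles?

For diagonal matrix, eigenvalues are diagonal entries: λ₁ = -4, λ₂ = -48. Eigenvalues of A = system poles.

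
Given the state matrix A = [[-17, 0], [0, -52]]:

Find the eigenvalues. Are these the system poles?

For diagonal matrix, eigenvalues are diagonal entries: λ₁ = -17, λ₂ = -52. Eigenvalues of A = system poles.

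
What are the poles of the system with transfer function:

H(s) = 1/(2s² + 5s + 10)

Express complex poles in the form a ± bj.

Discriminant = 5² - 4×2×10 = 25 - 80 = -55 < 0, so the poles are a complex conjugate pair s = (-5 ± j√55)/(2×2). Real part = -5/(2×2) = -5/4 = -1.25; imaginary part = ±√55/(2×2) ≈ 1.8540. Poles: s = -1.25 ± 1.8540j.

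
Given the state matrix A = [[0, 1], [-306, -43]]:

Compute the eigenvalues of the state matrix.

det(A - λI) = λ² - (-43)λ + 306 = (λ - (-34))(λ - (-9)). Eigenvalues: -34, -9.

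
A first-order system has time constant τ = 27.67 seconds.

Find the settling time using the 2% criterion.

For first-order system, 2% settling time ≈ 4τ = 4 × 27.67 = 110.68 s.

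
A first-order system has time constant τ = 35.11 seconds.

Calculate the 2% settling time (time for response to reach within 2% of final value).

For first-order system, 2% settling time ≈ 4τ = 4 × 35.11 = 140.44 s.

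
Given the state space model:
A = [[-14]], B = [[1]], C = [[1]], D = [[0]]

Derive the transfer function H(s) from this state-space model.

(sI - A)⁻¹ = 1/(s + 14). H(s) = 1 × 1/(s + 14) + 0 = 1/(s + 14).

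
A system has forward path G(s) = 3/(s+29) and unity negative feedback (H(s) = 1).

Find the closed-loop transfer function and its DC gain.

T(s) = G/(1+GH) = [3/(s+29)] / [1 + 3/(s+29)] = 3/(s+29+3) = 3/(s+32). DC gain = 3/32 = 0.09375.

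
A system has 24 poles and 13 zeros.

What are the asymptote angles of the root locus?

n - m = 24 - 13 = 11. Angles: θk = (2k + 1)·180°/11 = 16.36°, 49.09°, 81.82°, 114.55°, 147.27°, 180°, 212.73°, 245.45°, 278.18°, 310.91°, 343.64°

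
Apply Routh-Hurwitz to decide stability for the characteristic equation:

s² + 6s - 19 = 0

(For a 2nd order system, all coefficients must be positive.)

Coefficients: 1, 6, -19. c=-19 not positive, so system is unstable.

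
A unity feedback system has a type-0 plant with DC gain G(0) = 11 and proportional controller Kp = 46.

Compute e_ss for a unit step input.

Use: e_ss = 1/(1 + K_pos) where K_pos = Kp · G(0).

K_pos = Kp · G(0) = 46 × 11 = 506. e_ss = 1/(1 + 506) = 0.0020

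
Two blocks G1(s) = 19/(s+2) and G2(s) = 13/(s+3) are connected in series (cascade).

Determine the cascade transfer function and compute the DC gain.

Series: multiply transfer functions. G_eq = 19/(s+2) × 13/(s+3) = 247/((s+2)(s+3)). DC gain = 247/(2×3) = 41.1667.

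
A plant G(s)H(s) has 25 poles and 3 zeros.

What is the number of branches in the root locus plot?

Root locus has n branches where n = number of poles = 25.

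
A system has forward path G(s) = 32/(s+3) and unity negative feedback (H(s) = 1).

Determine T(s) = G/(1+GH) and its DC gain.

T(s) = G/(1+GH) = [32/(s+3)] / [1 + 32/(s+3)] = 32/(s+3+32) = 32/(s+35). DC gain = 32/35 = 0.9143.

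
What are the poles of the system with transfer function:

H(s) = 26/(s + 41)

Pole is where denominator = 0: s + 41 = 0, so s = -41.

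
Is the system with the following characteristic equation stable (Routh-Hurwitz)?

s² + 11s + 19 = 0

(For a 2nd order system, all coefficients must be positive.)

Coefficients: 1, 11, 19. All positive, so system is stable.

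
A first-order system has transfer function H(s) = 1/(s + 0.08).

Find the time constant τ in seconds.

For H(s) = 1/(s + 1/τ), the pole is at -1/τ = -0.08, so τ = 1/0.08 = 12.5 s.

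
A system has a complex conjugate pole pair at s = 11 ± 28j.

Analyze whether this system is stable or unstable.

Real part of poles is 11 (> 0, right half-plane). Unstable.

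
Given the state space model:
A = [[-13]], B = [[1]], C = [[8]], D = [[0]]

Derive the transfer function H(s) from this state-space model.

(sI - A)⁻¹ = 1/(s + 13). H(s) = 8 × 1/(s + 13) + 0 = 8/(s + 13).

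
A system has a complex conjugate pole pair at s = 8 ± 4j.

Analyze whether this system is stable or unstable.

Real part of poles is 8 (> 0, right half-plane). Unstable.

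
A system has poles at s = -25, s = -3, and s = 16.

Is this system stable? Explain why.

Pole(s) at s = 16 are not in the left half-plane. System is unstable.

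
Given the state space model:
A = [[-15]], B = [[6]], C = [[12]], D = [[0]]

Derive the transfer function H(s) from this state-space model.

(sI - A)⁻¹ = 1/(s + 15). H(s) = 12 × 6/(s + 15) + 0 = 72/(s + 15).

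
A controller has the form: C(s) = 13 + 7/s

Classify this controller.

This is a Proportional-Integral (PI) controller.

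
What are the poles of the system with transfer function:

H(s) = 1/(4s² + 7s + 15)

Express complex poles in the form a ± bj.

Discriminant = 7² - 4×4×15 = 49 - 240 = -191 < 0, so the poles are a complex conjugate pair s = (-7 ± j√191)/(2×4). Real part = -7/(2×4) = -7/8 = -0.875; imaginary part = ±√191/(2×4) ≈ 1.7275. Poles: s = -0.875 ± 1.7275j.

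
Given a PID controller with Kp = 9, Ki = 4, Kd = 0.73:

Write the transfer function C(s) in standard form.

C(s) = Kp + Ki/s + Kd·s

Substituting values: C(s) = 9 + 4/s + 0.73s = (0.73s² + 9s + 4)/s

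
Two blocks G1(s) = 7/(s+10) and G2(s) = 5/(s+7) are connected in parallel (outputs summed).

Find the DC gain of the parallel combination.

Parallel: G_eq = G1 + G2. DC gain = G1(0) + G2(0) = 7/10 + 5/7 = 0.7 + 0.7143 = 1.4143.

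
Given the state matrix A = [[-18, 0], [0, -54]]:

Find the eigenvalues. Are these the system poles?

For diagonal matrix, eigenvalues are diagonal entries: λ₁ = -18, λ₂ = -54. Eigenvalues of A = system poles.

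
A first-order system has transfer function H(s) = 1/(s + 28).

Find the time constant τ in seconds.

For H(s) = 1/(s + 1/τ), the pole is at -1/τ = -28, so τ = 1/28 = 0.0357 s.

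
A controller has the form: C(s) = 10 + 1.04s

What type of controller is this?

This is a Proportional-Derivative (PD) controller.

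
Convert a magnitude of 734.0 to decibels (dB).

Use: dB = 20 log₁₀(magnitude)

dB = 20 log₁₀(734.0) = 57.3 dB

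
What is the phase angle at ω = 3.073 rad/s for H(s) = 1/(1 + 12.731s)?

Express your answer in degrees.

Phase = -arctan(ωτ) = -arctan(3.073 × 12.731) = -88.5°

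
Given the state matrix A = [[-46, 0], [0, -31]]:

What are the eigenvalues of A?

For diagonal matrix, eigenvalues are diagonal entries: λ₁ = -46, λ₂ = -31.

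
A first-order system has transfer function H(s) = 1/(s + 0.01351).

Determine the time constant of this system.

For H(s) = 1/(s + 1/τ), the pole is at -1/τ = -0.01351, so τ = 1/0.01351 = 74.02 s.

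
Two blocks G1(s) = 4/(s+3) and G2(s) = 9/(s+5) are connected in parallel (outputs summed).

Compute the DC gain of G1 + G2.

Parallel: G_eq = G1 + G2. DC gain = G1(0) + G2(0) = 4/3 + 9/5 = 1.3333 + 1.8 = 3.1333.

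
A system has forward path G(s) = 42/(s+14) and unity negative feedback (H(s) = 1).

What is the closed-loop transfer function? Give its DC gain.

T(s) = G/(1+GH) = [42/(s+14)] / [1 + 42/(s+14)] = 42/(s+14+42) = 42/(s+56). DC gain = 42/56 = 0.75.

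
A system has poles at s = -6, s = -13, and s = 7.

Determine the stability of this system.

Pole(s) at s = 7 are not in the left half-plane. System is unstable.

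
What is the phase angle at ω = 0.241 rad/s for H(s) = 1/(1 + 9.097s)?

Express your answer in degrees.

Phase = -arctan(ωτ) = -arctan(0.241 × 9.097) = -65.5°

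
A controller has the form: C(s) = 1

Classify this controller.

This is a Proportional (P) controller.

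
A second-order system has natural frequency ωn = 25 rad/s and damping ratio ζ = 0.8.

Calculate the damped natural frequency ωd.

ωd = ωn√(1 - ζ²) = 25√(1 - 0.8²) = 15.0 rad/s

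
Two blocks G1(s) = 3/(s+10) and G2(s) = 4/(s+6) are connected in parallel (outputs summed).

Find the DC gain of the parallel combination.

Parallel: G_eq = G1 + G2. DC gain = G1(0) + G2(0) = 3/10 + 4/6 = 0.3 + 0.6667 = 0.9667.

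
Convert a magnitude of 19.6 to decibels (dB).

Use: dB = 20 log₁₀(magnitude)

dB = 20 log₁₀(19.6) = 25.8 dB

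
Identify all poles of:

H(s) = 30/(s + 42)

Pole is where denominator = 0: s + 42 = 0, so s = -42.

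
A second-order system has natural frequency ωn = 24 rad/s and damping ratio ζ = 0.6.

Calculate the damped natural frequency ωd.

ωd = ωn√(1 - ζ²) = 24√(1 - 0.6²) = 19.2 rad/s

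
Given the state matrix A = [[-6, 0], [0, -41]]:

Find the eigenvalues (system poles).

For diagonal matrix, eigenvalues are diagonal entries: λ₁ = -6, λ₂ = -41.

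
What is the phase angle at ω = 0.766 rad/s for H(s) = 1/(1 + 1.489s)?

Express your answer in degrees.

Phase = -arctan(ωτ) = -arctan(0.766 × 1.489) = -48.8°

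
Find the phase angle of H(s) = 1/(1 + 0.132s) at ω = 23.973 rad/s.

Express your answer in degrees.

Phase = -arctan(ωτ) = -arctan(23.973 × 0.132) = -72.5°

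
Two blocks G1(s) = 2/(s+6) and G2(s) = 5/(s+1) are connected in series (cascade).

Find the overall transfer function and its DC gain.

Series: multiply transfer functions. G_eq = 2/(s+6) × 5/(s+1) = 10/((s+6)(s+1)). DC gain = 10/(6×1) = 1.6667.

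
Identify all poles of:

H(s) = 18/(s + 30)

Pole is where denominator = 0: s + 30 = 0, so s = -30.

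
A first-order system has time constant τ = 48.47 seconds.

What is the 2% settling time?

For first-order system, 2% settling time ≈ 4τ = 4 × 48.47 = 193.88 s.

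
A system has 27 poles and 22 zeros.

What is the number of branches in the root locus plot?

Root locus has n branches where n = number of poles = 27.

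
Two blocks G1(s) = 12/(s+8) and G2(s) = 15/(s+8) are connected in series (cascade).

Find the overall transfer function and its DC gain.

Series: multiply transfer functions. G_eq = 12/(s+8) × 15/(s+8) = 180/((s+8)(s+8)). DC gain = 180/(8×8) = 2.8125.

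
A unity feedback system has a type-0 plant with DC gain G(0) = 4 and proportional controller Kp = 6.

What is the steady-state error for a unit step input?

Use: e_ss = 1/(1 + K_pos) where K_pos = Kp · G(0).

K_pos = Kp · G(0) = 6 × 4 = 24. e_ss = 1/(1 + 24) = 0.04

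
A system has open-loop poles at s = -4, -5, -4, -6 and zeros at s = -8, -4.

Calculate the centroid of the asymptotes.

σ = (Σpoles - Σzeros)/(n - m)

σ = (Σpoles - Σzeros)/(n - m) = (-19 - (-12))/(4 - 2) = -7/2 = -3.5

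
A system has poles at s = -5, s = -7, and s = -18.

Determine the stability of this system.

All poles are in the left half-plane. System is stable.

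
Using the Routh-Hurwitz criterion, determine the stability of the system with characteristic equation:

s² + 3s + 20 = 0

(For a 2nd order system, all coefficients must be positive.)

Coefficients: 1, 3, 20. All positive, so system is stable.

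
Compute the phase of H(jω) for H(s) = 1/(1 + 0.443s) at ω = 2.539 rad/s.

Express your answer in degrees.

Phase = -arctan(ωτ) = -arctan(2.539 × 0.443) = -48.4°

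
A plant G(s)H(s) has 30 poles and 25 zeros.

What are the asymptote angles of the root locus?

n - m = 30 - 25 = 5. Angles: θk = (2k + 1)·180°/5 = 36°, 108°, 180°, 252°, 324°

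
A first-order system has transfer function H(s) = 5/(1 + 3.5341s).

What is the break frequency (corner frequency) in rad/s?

Corner frequency = 1/τ = 1/3.5341 = 0.283 rad/s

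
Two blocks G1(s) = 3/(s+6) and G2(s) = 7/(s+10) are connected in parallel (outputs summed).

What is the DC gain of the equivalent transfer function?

Parallel: G_eq = G1 + G2. DC gain = G1(0) + G2(0) = 3/6 + 7/10 = 0.5 + 0.7 = 1.2.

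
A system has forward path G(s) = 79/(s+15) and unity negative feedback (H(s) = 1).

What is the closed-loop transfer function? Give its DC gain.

T(s) = G/(1+GH) = [79/(s+15)] / [1 + 79/(s+15)] = 79/(s+15+79) = 79/(s+94). DC gain = 79/94 = 0.8404.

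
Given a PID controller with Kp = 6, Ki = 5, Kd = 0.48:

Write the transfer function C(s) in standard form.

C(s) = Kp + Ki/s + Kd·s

Substituting values: C(s) = 6 + 5/s + 0.48s = (0.48s² + 6s + 5)/s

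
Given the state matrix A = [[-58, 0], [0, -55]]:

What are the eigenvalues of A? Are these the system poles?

For diagonal matrix, eigenvalues are diagonal entries: λ₁ = -58, λ₂ = -55. Eigenvalues of A = system poles.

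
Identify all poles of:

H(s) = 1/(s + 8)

Pole is where denominator = 0: s + 8 = 0, so s = -8.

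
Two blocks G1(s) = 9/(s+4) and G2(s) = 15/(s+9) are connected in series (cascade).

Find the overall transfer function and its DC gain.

Series: multiply transfer functions. G_eq = 9/(s+4) × 15/(s+9) = 135/((s+4)(s+9)). DC gain = 135/(4×9) = 3.75.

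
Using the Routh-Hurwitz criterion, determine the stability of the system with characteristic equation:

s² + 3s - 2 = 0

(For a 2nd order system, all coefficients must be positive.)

Coefficients: 1, 3, -2. c=-2 not positive, so system is unstable.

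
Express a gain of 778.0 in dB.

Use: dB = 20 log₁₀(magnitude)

dB = 20 log₁₀(778.0) = 57.8 dB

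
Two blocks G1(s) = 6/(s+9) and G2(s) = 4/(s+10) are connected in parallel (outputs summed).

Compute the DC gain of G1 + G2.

Parallel: G_eq = G1 + G2. DC gain = G1(0) + G2(0) = 6/9 + 4/10 = 0.6667 + 0.4 = 1.0667.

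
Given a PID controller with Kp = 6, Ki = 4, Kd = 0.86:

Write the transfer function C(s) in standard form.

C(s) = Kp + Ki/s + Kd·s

Substituting values: C(s) = 6 + 4/s + 0.86s = (0.86s² + 6s + 4)/s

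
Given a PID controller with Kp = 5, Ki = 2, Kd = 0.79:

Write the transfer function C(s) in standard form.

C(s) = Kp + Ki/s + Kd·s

Substituting values: C(s) = 5 + 2/s + 0.79s = (0.79s² + 5s + 2)/s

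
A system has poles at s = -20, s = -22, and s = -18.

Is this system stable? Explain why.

All poles are in the left half-plane. System is stable.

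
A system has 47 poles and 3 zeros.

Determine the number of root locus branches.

Root locus has n branches where n = number of poles = 47.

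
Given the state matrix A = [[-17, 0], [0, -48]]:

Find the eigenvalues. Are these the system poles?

For diagonal matrix, eigenvalues are diagonal entries: λ₁ = -17, λ₂ = -48. Eigenvalues of A = system poles.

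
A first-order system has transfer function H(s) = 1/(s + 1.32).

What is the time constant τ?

For H(s) = 1/(s + 1/τ), the pole is at -1/τ = -1.32, so τ = 1/1.32 = 0.7576 s.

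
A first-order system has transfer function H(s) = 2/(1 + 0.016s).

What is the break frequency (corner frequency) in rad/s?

Corner frequency = 1/τ = 1/0.016 = 62.5 rad/s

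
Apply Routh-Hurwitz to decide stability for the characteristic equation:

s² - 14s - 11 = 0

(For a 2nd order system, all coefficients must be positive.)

Coefficients: 1, -14, -11. b=-14, c=-11 not positive, so system is unstable.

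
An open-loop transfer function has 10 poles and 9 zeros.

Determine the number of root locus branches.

Root locus has n branches where n = number of poles = 10.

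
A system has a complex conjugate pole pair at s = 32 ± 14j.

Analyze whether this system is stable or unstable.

Real part of poles is 32 (> 0, right half-plane). Unstable.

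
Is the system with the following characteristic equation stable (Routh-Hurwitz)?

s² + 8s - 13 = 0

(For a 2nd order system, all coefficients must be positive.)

Coefficients: 1, 8, -13. c=-13 not positive, so system is unstable.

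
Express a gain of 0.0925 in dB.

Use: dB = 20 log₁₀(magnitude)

dB = 20 log₁₀(0.0925) = -20.7 dB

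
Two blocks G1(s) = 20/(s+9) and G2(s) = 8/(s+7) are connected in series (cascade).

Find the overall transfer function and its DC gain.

Series: multiply transfer functions. G_eq = 20/(s+9) × 8/(s+7) = 160/((s+9)(s+7)). DC gain = 160/(9×7) = 2.5397.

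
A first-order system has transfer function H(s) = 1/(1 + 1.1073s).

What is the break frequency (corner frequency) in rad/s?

Corner frequency = 1/τ = 1/1.1073 = 0.903 rad/s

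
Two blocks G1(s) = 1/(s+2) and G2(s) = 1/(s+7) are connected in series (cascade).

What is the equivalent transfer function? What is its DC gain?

Series: multiply transfer functions. G_eq = 1/(s+2) × 1/(s+7) = 1/((s+2)(s+7)). DC gain = 1/(2×7) = 0.0714.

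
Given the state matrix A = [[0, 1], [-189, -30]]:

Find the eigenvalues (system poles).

det(A - λI) = λ² - (-30)λ + 189 = (λ - (-9))(λ - (-21)). Eigenvalues: -9, -21.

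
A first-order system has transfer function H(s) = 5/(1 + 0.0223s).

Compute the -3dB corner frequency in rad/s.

Corner frequency = 1/τ = 1/0.0223 = 44.843 rad/s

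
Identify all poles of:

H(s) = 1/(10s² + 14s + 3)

Discriminant = 14² - 4×10×3 = 196 - 120 = 76 > 0, so two distinct real poles. Using quadratic formula: s = (-14 ± √76)/(2×10) = (-14 ± √76)/20, with √76 ≈ 8.7178. s₁ ≈ -0.2641, s₂ ≈ -1.1359. Poles: s₁ = -0.2641, s₂ = -1.1359.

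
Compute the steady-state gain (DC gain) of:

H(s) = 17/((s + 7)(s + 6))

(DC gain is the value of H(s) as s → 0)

DC gain = H(0) = 17/(7 × 6) = 17/42 = 0.4048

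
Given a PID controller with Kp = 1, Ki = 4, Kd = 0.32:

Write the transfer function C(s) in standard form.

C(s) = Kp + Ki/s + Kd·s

Substituting values: C(s) = 1 + 4/s + 0.32s = (0.32s² + s + 4)/s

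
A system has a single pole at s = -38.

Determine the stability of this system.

Pole at s = -38 is in the left half-plane. Stable.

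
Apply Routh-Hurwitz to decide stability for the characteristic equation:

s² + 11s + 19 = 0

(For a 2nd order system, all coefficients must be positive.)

Coefficients: 1, 11, 19. All positive, so system is stable.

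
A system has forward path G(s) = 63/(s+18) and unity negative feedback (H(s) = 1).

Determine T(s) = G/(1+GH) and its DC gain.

T(s) = G/(1+GH) = [63/(s+18)] / [1 + 63/(s+18)] = 63/(s+18+63) = 63/(s+81). DC gain = 63/81 = 0.7778.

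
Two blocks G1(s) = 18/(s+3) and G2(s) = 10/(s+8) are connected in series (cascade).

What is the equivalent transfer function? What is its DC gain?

Series: multiply transfer functions. G_eq = 18/(s+3) × 10/(s+8) = 180/((s+3)(s+8)). DC gain = 180/(3×8) = 7.5.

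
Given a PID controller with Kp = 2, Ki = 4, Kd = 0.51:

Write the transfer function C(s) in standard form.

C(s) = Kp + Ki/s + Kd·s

Substituting values: C(s) = 2 + 4/s + 0.51s = (0.51s² + 2s + 4)/s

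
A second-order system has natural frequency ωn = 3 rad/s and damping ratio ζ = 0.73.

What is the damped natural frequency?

ωd = ωn√(1 - ζ²) = 3√(1 - 0.73²) = 2.05 rad/s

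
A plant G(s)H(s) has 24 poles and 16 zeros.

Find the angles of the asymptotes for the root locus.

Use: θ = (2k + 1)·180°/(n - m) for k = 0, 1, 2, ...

n - m = 24 - 16 = 8. Angles: θk = (2k + 1)·180°/8 = 22.5°, 67.5°, 112.5°, 157.5°, 202.5°, 247.5°, 292.5°, 337.5°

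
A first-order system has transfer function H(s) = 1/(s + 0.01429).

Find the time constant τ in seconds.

For H(s) = 1/(s + 1/τ), the pole is at -1/τ = -0.01429, so τ = 1/0.01429 = 69.98 s.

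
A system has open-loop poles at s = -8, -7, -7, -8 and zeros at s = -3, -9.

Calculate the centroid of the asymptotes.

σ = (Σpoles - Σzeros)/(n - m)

σ = (Σpoles - Σzeros)/(n - m) = (-30 - (-12))/(4 - 2) = -18/2 = -9.0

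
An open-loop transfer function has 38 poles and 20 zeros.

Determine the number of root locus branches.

Root locus has n branches where n = number of poles = 38.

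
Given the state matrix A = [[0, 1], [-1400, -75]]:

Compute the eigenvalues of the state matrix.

det(A - λI) = λ² - (-75)λ + 1400 = (λ - (-35))(λ - (-40)). Eigenvalues: -35, -40.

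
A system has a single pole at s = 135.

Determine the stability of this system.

Pole at s = 135 is in the right half-plane. Unstable.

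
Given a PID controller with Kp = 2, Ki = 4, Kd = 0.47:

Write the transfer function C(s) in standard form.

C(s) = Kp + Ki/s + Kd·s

Substituting values: C(s) = 2 + 4/s + 0.47s = (0.47s² + 2s + 4)/s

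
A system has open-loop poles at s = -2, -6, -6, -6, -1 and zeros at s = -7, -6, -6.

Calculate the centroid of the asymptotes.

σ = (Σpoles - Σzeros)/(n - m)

σ = (Σpoles - Σzeros)/(n - m) = (-21 - (-19))/(5 - 3) = -2/2 = -1.0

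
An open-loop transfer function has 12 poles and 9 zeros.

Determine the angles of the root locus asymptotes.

n - m = 12 - 9 = 3. Angles: θk = (2k + 1)·180°/3 = 60°, 180°, 300°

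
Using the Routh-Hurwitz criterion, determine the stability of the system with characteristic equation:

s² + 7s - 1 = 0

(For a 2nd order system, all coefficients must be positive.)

Coefficients: 1, 7, -1. c=-1 not positive, so system is unstable.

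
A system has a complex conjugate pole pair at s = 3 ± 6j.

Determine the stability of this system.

Real part of poles is 3 (> 0, right half-plane). Unstable.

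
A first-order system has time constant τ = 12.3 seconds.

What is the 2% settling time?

For first-order system, 2% settling time ≈ 4τ = 4 × 12.3 = 49.2 s.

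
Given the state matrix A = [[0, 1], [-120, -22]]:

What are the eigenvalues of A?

det(A - λI) = λ² - (-22)λ + 120 = (λ - (-12))(λ - (-10)). Eigenvalues: -12, -10.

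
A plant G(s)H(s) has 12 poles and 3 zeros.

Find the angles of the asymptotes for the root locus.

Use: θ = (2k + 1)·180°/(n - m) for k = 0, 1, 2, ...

n - m = 12 - 3 = 9. Angles: θk = (2k + 1)·180°/9 = 20°, 60°, 100°, 140°, 180°, 220°, 260°, 300°, 340°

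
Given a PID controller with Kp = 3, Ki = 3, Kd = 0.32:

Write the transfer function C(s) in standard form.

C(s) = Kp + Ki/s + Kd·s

Substituting values: C(s) = 3 + 3/s + 0.32s = (0.32s² + 3s + 3)/s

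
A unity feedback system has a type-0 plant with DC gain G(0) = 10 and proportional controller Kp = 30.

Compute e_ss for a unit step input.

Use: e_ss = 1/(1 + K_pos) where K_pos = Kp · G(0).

K_pos = Kp · G(0) = 30 × 10 = 300. e_ss = 1/(1 + 300) = 0.0033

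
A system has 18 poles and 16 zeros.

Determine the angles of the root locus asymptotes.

n - m = 18 - 16 = 2. Angles: θk = (2k + 1)·180°/2 = 90°, 270°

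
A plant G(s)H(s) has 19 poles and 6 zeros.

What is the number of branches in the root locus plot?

Root locus has n branches where n = number of poles = 19.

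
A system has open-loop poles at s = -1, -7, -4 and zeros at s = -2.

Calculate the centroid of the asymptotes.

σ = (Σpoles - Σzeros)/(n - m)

σ = (Σpoles - Σzeros)/(n - m) = (-12 - (-2))/(3 - 1) = -10/2 = -5.0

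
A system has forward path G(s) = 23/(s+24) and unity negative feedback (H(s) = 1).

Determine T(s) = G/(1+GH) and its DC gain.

T(s) = G/(1+GH) = [23/(s+24)] / [1 + 23/(s+24)] = 23/(s+24+23) = 23/(s+47). DC gain = 23/47 = 0.4894.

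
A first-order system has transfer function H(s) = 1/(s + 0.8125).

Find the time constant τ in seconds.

For H(s) = 1/(s + 1/τ), the pole is at -1/τ = -0.8125, so τ = 1/0.8125 = 1.2308 s.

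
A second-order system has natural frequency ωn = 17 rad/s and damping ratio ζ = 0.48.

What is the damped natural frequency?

ωd = ωn√(1 - ζ²) = 17√(1 - 0.48²) = 14.91 rad/s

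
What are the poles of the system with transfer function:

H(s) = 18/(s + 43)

Pole is where denominator = 0: s + 43 = 0, so s = -43.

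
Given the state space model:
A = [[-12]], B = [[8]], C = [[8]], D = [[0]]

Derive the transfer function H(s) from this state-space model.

(sI - A)⁻¹ = 1/(s + 12). H(s) = 8 × 8/(s + 12) + 0 = 64/(s + 12).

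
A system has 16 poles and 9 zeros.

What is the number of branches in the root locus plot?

Root locus has n branches where n = number of poles = 16.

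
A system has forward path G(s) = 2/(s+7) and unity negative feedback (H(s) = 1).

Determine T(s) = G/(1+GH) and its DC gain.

T(s) = G/(1+GH) = [2/(s+7)] / [1 + 2/(s+7)] = 2/(s+7+2) = 2/(s+9). DC gain = 2/9 = 0.2222.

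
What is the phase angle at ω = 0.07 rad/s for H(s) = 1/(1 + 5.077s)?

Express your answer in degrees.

Phase = -arctan(ωτ) = -arctan(0.07 × 5.077) = -19.6°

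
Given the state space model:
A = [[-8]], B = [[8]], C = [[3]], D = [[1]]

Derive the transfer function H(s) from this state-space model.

(sI - A)⁻¹ = 1/(s + 8). H(s) = 3×8/(s + 8) + 1 = (s + 32)/(s + 8).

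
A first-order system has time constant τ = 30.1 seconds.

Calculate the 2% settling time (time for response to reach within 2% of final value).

For first-order system, 2% settling time ≈ 4τ = 4 × 30.1 = 120.4 s.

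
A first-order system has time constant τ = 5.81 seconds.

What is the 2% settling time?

For first-order system, 2% settling time ≈ 4τ = 4 × 5.81 = 23.24 s.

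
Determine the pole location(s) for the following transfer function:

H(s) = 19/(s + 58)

Pole is where denominator = 0: s + 58 = 0, so s = -58.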